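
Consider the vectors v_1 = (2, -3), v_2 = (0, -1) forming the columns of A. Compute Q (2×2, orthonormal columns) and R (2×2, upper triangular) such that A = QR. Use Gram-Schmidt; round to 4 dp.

Q = [[0.5547, -0.8321], [-0.8321, -0.5547]], R = [[3.6056, 0.8321], [0.0000, 0.5547]]

e_1 = v_1/‖v_1‖ = (2, -3)/3.6056 = (0.5547, -0.8321).
r_{12} = e_1·v_2 = 0.8321.
u_2 = v_2 − 0.8321·e_1 = (-0.4615, -0.3077).
‖u_2‖ = 0.5547, so e_2 = (-0.8321, -0.5547).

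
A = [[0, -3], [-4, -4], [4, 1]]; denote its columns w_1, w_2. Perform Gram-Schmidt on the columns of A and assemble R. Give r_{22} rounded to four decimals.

w_1 = (0, -4, 4); ‖w_1‖ = 5.6569, so e_1 = (0.0000, -0.7071, 0.7071).
e_1·w_2 = 0.0000·(-3) + (-0.7071)·(-4) + 0.7071·1 = 3.5355.
u_2 = w_2 − 3.5355·e_1 = (-3.0000, -1.5000, -1.5000).
r_{22} = ‖u_2‖ = 3.6742.

r_{22} = 3.6742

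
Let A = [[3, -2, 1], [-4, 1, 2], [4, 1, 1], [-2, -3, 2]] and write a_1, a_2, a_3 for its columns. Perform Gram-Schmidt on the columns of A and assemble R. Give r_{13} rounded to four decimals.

r_{13} = -0.7454

a_1 = (3, -4, 4, -2); ‖a_1‖ = 6.7082, so e_1 = (0.4472, -0.5963, 0.5963, -0.2981).
r_{13} = e_1·a_3 = -0.7454.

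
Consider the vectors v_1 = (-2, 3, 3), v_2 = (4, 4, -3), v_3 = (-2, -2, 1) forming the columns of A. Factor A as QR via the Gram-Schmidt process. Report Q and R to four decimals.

Q = [[-0.4264, 0.5615, -0.7091], [0.6396, 0.7415, 0.2026], [0.6396, -0.3672, -0.6754]], R = [[4.6904, -1.0660, 0.2132], [0.0000, 6.3138, -2.9733], [0.0000, 0.0000, 0.3377]]

v_1 = (-2, 3, 3); ‖v_1‖ = 4.6904, so e_1 = (-0.4264, 0.6396, 0.6396).
e_1·v_2 = (-0.4264)·4 + 0.6396·4 + 0.6396·(-3) = -1.0660.
u_2 = v_2 + 1.0660·e_1 = (3.5455, 4.6818, -2.3182).
‖u_2‖ = 6.3138, so e_2 = (0.5615, 0.7415, -0.3672).
e_1·v_3 = (-0.4264)·(-2) + 0.6396·(-2) + 0.6396·1 = 0.2132; e_2·v_3 = 0.5615·(-2) + 0.7415·(-2) + (-0.3672)·1 = -2.9733.
u_3 = v_3 − 0.2132·e_1 + 2.9733·e_2 = (-0.2395, 0.0684, -0.2281).
‖u_3‖ = 0.3377, so e_3 = (-0.7091, 0.2026, -0.6754).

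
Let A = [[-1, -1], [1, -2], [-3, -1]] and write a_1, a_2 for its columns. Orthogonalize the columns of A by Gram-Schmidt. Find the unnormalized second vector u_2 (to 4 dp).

a_1 = (-1, 1, -3); ‖a_1‖ = 3.3166, so q_1 = (-0.3015, 0.3015, -0.9045).
q_1·a_2 = (-0.3015)·(-1) + 0.3015·(-2) + (-0.9045)·(-1) = 0.6030.
u_2 = a_2 − 0.6030·q_1 = (-0.8182, -2.1818, -0.4545).

u_2 = (-0.8182, -2.1818, -0.4545)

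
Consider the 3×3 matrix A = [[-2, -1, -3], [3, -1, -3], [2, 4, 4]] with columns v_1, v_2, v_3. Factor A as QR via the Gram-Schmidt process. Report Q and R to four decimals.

v_1 = (-2, 3, 2); ‖v_1‖ = 4.1231, so q_1 = (-0.4851, 0.7276, 0.4851).
q_1·v_2 = (-0.4851)·(-1) + 0.7276·(-1) + 0.4851·4 = 1.6977.
u_2 = v_2 − 1.6977·q_1 = (-0.1765, -2.2353, 3.1765).
‖u_2‖ = 3.8881, so q_2 = (-0.0454, -0.5749, 0.8170).
q_1·v_3 = (-0.4851)·(-3) + 0.7276·(-3) + 0.4851·4 = 1.2127; q_2·v_3 = (-0.0454)·(-3) + (-0.5749)·(-3) + 0.8170·4 = 5.1287.
u_3 = v_3 − 1.2127·q_1 − 5.1287·q_2 = (-2.1790, -0.9339, -0.7782).
‖u_3‖ = 2.4951, so q_3 = (-0.8733, -0.3743, -0.3119).

Q = [[-0.4851, -0.0454, -0.8733], [0.7276, -0.5749, -0.3743], [0.4851, 0.8170, -0.3119]], R = [[4.1231, 1.6977, 1.2127], [0.0000, 3.8881, 5.1287], [0.0000, 0.0000, 2.4951]]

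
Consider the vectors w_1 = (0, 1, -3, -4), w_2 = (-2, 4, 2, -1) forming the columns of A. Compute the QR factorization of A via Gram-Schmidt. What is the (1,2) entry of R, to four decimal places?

r_{12} = 0.3922

w_1 = (0, 1, -3, -4); ‖w_1‖ = 5.0990, so e_1 = (0.0000, 0.1961, -0.5883, -0.7845).
r_{12} = e_1·w_2 = 0.3922.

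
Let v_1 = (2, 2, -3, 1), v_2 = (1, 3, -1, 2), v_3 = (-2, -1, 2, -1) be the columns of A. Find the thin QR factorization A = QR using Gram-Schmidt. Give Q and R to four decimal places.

v_1 = (2, 2, -3, 1); ‖v_1‖ = 4.2426, so q_1 = (0.4714, 0.4714, -0.7071, 0.2357).
q_1·v_2 = 0.4714·1 + 0.4714·3 + (-0.7071)·(-1) + 0.2357·2 = 3.0641.
u_2 = v_2 − 3.0641·q_1 = (-0.4444, 1.5556, 1.1667, 1.2778).
‖u_2‖ = 2.3688, so q_2 = (-0.1876, 0.6567, 0.4925, 0.5394).
q_1·v_3 = 0.4714·(-2) + 0.4714·(-1) + (-0.7071)·2 + 0.2357·(-1) = -3.0641; q_2·v_3 = (-0.1876)·(-2) + 0.6567·(-1) + 0.4925·2 + 0.5394·(-1) = 0.1642.
u_3 = v_3 + 3.0641·q_1 − 0.1642·q_2 = (-0.5248, 0.3366, -0.2475, -0.3663).
‖u_3‖ = 0.7643, so q_3 = (-0.6866, 0.4404, -0.3239, -0.4793).

Q = [[0.4714, -0.1876, -0.6866], [0.4714, 0.6567, 0.4404], [-0.7071, 0.4925, -0.3239], [0.2357, 0.5394, -0.4793]], R = [[4.2426, 3.0641, -3.0641], [0.0000, 2.3688, 0.1642], [0.0000, 0.0000, 0.7643]]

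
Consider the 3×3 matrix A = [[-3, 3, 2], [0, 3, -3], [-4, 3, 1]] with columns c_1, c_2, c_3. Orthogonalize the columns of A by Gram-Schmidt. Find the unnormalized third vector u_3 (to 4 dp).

q_1 = c_1/‖c_1‖ = (-3, 0, -4)/5.0000 = (-0.6000, 0.0000, -0.8000).
r_{12} = q_1·c_2 = -4.2000.
u_2 = c_2 + 4.2000·q_1 = (0.4800, 3.0000, -0.3600).
‖u_2‖ = 3.0594, so q_2 = (0.1569, 0.9806, -0.1177).
r_{13} = q_1·c_3 = -2.0000; r_{23} = q_2·c_3 = -2.7456.
u_3 = c_3 + 2.0000·q_1 + 2.7456·q_2 = (1.2308, -0.3077, -0.9231).

u_3 = (1.2308, -0.3077, -0.9231)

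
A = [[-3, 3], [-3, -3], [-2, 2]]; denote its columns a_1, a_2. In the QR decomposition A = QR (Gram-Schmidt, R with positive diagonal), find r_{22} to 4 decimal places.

e_1 = a_1/‖a_1‖ = (-3, -3, -2)/4.6904 = (-0.6396, -0.6396, -0.4264).
r_{12} = e_1·a_2 = -0.8528.
u_2 = a_2 + 0.8528·e_1 = (2.4545, -3.5455, 1.6364).
r_{22} = ‖u_2‖ = 4.6122.

r_{22} = 4.6122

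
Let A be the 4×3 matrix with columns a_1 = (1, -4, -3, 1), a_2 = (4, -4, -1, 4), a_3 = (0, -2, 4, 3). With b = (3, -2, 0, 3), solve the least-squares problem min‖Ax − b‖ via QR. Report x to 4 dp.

e_1 = a_1/‖a_1‖ = (1, -4, -3, 1)/5.1962 = (0.1925, -0.7698, -0.5774, 0.1925).
r_{12} = e_1·a_2 = 5.1962.
u_2 = a_2 − 5.1962·e_1 = (3.0000, 0.0000, 2.0000, 3.0000).
‖u_2‖ = 4.6904, so e_2 = (0.6396, 0.0000, 0.4264, 0.6396).
r_{13} = e_1·a_3 = -0.1925; r_{23} = e_2·a_3 = 3.6244.
u_3 = a_3 + 0.1925·e_1 − 3.6244·e_2 = (-2.2811, -2.1481, 2.3434, 0.7189).
‖u_3‖ = 3.9783, so e_3 = (-0.5734, -0.5400, 0.5891, 0.1807).
Qᵀb = (2.6943, 3.8376, -0.0982).
Back-substitute: x_3 = -0.0982/3.9783 = -0.0247.
x_2 = (3.8376 − 3.6244·(-0.0247))/4.6904 = 0.8373.
x_1 = (2.6943 − 5.1962·0.8373 + 0.1925·(-0.0247))/5.1962 = -0.3196.

x = (-0.3196, 0.8373, -0.0247)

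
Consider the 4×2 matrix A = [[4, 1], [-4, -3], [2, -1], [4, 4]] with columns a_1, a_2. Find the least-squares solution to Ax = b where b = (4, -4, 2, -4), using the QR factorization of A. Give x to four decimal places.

x = (1.1905, -1.3968)

a_1 = (4, -4, 2, 4); ‖a_1‖ = 7.2111, so q_1 = (0.5547, -0.5547, 0.2774, 0.5547).
q_1·a_2 = 0.5547·1 + (-0.5547)·(-3) + 0.2774·(-1) + 0.5547·4 = 4.1603.
u_2 = a_2 − 4.1603·q_1 = (-1.3077, -0.6923, -2.1538, 1.6923).
‖u_2‖ = 3.1132, so q_2 = (-0.4200, -0.2224, -0.6918, 0.5436).
Qᵀb = (2.7735, -4.3487).
Back-substitute: x_2 = -4.3487/3.1132 = -1.3968.
x_1 = (2.7735 − 4.1603·(-1.3968))/7.2111 = 1.1905.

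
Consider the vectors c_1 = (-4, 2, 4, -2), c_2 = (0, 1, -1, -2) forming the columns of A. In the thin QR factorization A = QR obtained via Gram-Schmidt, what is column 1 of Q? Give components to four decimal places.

c_1 = (-4, 2, 4, -2); ‖c_1‖ = 6.3246, so e_1 = (-0.6325, 0.3162, 0.6325, -0.3162).

e_1 = (-0.6325, 0.3162, 0.6325, -0.3162)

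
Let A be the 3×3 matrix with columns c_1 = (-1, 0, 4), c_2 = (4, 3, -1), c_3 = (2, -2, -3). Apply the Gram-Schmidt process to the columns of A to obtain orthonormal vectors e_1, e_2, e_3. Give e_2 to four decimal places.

c_1 = (-1, 0, 4); ‖c_1‖ = 4.1231, so e_1 = (-0.2425, 0.0000, 0.9701).
e_1·c_2 = (-0.2425)·4 + 0.0000·3 + 0.9701·(-1) = -1.9403.
u_2 = c_2 + 1.9403·e_1 = (3.5294, 3.0000, 0.8824).
‖u_2‖ = 4.7154, so e_2 = (0.7485, 0.6362, 0.1871).

e_2 = (0.7485, 0.6362, 0.1871)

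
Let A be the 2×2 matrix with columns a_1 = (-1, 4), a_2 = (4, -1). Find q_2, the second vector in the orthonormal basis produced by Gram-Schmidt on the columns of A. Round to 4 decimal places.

q_2 = (0.9701, 0.2425)

a_1 = (-1, 4); ‖a_1‖ = 4.1231, so q_1 = (-0.2425, 0.9701).
q_1·a_2 = (-0.2425)·4 + 0.9701·(-1) = -1.9403.
u_2 = a_2 + 1.9403·q_1 = (3.5294, 0.8824).
‖u_2‖ = 3.6380, so q_2 = (0.9701, 0.2425).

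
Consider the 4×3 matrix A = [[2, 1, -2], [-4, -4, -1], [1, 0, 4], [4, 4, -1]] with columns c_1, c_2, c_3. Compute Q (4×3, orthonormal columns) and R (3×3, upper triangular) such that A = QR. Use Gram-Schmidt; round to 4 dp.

Q = [[0.3288, -0.6321, -0.6651], [-0.6576, -0.2447, -0.3083], [0.1644, -0.6933, 0.6651], [0.6576, 0.2447, -0.1420]], R = [[6.0828, 5.5896, 0.0000], [0.0000, 1.3254, -1.5089], [0.0000, 0.0000, 4.4411]]

q_1 = c_1/‖c_1‖ = (2, -4, 1, 4)/6.0828 = (0.3288, -0.6576, 0.1644, 0.6576).
r_{12} = q_1·c_2 = 5.5896.
u_2 = c_2 − 5.5896·q_1 = (-0.8378, -0.3243, -0.9189, 0.3243).
‖u_2‖ = 1.3254, so q_2 = (-0.6321, -0.2447, -0.6933, 0.2447).
r_{13} = q_1·c_3 = 0.0000; r_{23} = q_2·c_3 = -1.5089.
u_3 = c_3 + 0.0000·q_1 + 1.5089·q_2 = (-2.9538, -1.3692, 2.9538, -0.6308).
‖u_3‖ = 4.4411, so q_3 = (-0.6651, -0.3083, 0.6651, -0.1420).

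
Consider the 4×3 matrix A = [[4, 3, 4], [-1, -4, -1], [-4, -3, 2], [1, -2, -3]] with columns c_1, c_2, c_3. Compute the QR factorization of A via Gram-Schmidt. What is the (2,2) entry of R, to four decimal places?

e_1 = c_1/‖c_1‖ = (4, -1, -4, 1)/5.8310 = (0.6860, -0.1715, -0.6860, 0.1715).
r_{12} = e_1·c_2 = 4.4590.
u_2 = c_2 − 4.4590·e_1 = (-0.0588, -3.2353, 0.0588, -2.7647).
r_{22} = ‖u_2‖ = 4.2565.

r_{22} = 4.2565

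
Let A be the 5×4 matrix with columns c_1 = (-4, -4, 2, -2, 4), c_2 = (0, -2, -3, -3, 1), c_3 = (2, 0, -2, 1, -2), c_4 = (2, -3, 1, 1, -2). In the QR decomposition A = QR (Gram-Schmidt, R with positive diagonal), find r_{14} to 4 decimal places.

c_1 = (-4, -4, 2, -2, 4); ‖c_1‖ = 7.4833, so q_1 = (-0.5345, -0.5345, 0.2673, -0.2673, 0.5345).
r_{14} = q_1·c_4 = -0.5345.

r_{14} = -0.5345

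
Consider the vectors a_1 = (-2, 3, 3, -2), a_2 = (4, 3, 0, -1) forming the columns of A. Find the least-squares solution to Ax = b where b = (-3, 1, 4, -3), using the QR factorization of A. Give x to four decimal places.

x = (1.0795, -0.3553)

e_1 = a_1/‖a_1‖ = (-2, 3, 3, -2)/5.0990 = (-0.3922, 0.5883, 0.5883, -0.3922).
r_{12} = e_1·a_2 = 0.5883.
u_2 = a_2 − 0.5883·e_1 = (4.2308, 2.6538, -0.3462, -0.7692).
‖u_2‖ = 5.0650, so e_2 = (0.8353, 0.5240, -0.0683, -0.1519).
Qᵀb = (5.2951, -1.7997).
Back-substitute: x_2 = -1.7997/5.0650 = -0.3553.
x_1 = (5.2951 − 0.5883·(-0.3553))/5.0990 = 1.0795.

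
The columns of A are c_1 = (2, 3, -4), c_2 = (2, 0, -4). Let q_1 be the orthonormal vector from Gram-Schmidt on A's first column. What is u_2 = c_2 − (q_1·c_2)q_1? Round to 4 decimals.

c_1 = (2, 3, -4); ‖c_1‖ = 5.3852, so q_1 = (0.3714, 0.5571, -0.7428).
q_1·c_2 = 0.3714·2 + 0.5571·0 + (-0.7428)·(-4) = 3.7139.
u_2 = c_2 − 3.7139·q_1 = (0.6207, -2.0690, -1.2414).

u_2 = (0.6207, -2.0690, -1.2414)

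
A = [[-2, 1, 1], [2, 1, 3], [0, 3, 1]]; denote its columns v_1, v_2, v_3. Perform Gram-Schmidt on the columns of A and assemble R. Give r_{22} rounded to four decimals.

r_{22} = 3.3166

q_1 = v_1/‖v_1‖ = (-2, 2, 0)/2.8284 = (-0.7071, 0.7071, 0.0000).
r_{12} = q_1·v_2 = 0.0000.
u_2 = v_2 + 0.0000·q_1 = (1.0000, 1.0000, 3.0000).
r_{22} = ‖u_2‖ = 3.3166.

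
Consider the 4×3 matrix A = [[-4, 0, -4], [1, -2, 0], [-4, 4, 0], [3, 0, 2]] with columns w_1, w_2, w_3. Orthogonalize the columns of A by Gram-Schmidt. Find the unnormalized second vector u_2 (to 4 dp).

u_2 = (-1.7143, -1.5714, 2.2857, 1.2857)

e_1 = w_1/‖w_1‖ = (-4, 1, -4, 3)/6.4807 = (-0.6172, 0.1543, -0.6172, 0.4629).
r_{12} = e_1·w_2 = -2.7775.
u_2 = w_2 + 2.7775·e_1 = (-1.7143, -1.5714, 2.2857, 1.2857).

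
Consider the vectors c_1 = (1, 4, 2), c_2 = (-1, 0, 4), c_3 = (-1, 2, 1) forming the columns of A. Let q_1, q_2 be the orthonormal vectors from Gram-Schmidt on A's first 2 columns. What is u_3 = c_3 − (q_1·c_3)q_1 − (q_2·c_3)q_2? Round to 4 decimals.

u_3 = (-1.2468, 0.4675, -0.3117)

c_1 = (1, 4, 2); ‖c_1‖ = 4.5826, so q_1 = (0.2182, 0.8729, 0.4364).
q_1·c_2 = 0.2182·(-1) + 0.8729·0 + 0.4364·4 = 1.5275.
u_2 = c_2 − 1.5275·q_1 = (-1.3333, -1.3333, 3.3333).
‖u_2‖ = 3.8297, so q_2 = (-0.3482, -0.3482, 0.8704).
q_1·c_3 = 0.2182·(-1) + 0.8729·2 + 0.4364·1 = 1.9640; q_2·c_3 = (-0.3482)·(-1) + (-0.3482)·2 + 0.8704·1 = 0.5222.
u_3 = c_3 − 1.9640·q_1 − 0.5222·q_2 = (-1.2468, 0.4675, -0.3117).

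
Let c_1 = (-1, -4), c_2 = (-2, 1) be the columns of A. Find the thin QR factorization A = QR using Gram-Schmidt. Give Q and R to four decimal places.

Q = [[-0.2425, -0.9701], [-0.9701, 0.2425]], R = [[4.1231, -0.4851], [0.0000, 2.1828]]

c_1 = (-1, -4); ‖c_1‖ = 4.1231, so q_1 = (-0.2425, -0.9701).
q_1·c_2 = (-0.2425)·(-2) + (-0.9701)·1 = -0.4851.
u_2 = c_2 + 0.4851·q_1 = (-2.1176, 0.5294).
‖u_2‖ = 2.1828, so q_2 = (-0.9701, 0.2425).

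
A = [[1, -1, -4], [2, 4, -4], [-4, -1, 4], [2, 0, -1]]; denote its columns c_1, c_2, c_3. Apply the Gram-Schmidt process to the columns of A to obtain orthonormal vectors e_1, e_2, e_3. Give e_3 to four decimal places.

e_3 = (-0.8820, -0.2658, -0.1812, 0.3443)

c_1 = (1, 2, -4, 2); ‖c_1‖ = 5.0000, so e_1 = (0.2000, 0.4000, -0.8000, 0.4000).
e_1·c_2 = 0.2000·(-1) + 0.4000·4 + (-0.8000)·(-1) + 0.4000·0 = 2.2000.
u_2 = c_2 − 2.2000·e_1 = (-1.4400, 3.1200, 0.7600, -0.8800).
‖u_2‖ = 3.6277, so e_2 = (-0.3969, 0.8601, 0.2095, -0.2426).
e_1·c_3 = 0.2000·(-4) + 0.4000·(-4) + (-0.8000)·4 + 0.4000·(-1) = -6.0000; e_2·c_3 = (-0.3969)·(-4) + 0.8601·(-4) + 0.2095·4 + (-0.2426)·(-1) = -0.7718.
u_3 = c_3 + 6.0000·e_1 + 0.7718·e_2 = (-3.1064, -0.9362, -0.6383, 1.2128).
‖u_3‖ = 3.5220, so e_3 = (-0.8820, -0.2658, -0.1812, 0.3443).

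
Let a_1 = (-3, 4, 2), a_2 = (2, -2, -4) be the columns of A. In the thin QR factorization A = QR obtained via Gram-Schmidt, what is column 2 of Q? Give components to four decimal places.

e_2 = (-0.1020, 0.3826, -0.9183)

e_1 = a_1/‖a_1‖ = (-3, 4, 2)/5.3852 = (-0.5571, 0.7428, 0.3714).
r_{12} = e_1·a_2 = -4.0853.
u_2 = a_2 + 4.0853·e_1 = (-0.2759, 1.0345, -2.4828).
‖u_2‖ = 2.7038, so e_2 = (-0.1020, 0.3826, -0.9183).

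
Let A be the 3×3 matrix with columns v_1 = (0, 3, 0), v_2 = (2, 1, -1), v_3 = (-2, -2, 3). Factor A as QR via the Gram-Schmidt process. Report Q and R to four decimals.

Q = [[0.0000, 0.8944, 0.4472], [1.0000, 0.0000, 0.0000], [0.0000, -0.4472, 0.8944]], R = [[3.0000, 1.0000, -2.0000], [0.0000, 2.2361, -3.1305], [0.0000, 0.0000, 1.7889]]

v_1 = (0, 3, 0); ‖v_1‖ = 3.0000, so q_1 = (0.0000, 1.0000, 0.0000).
q_1·v_2 = 0.0000·2 + 1.0000·1 + 0.0000·(-1) = 1.0000.
u_2 = v_2 − 1.0000·q_1 = (2.0000, 0.0000, -1.0000).
‖u_2‖ = 2.2361, so q_2 = (0.8944, 0.0000, -0.4472).
q_1·v_3 = 0.0000·(-2) + 1.0000·(-2) + 0.0000·3 = -2.0000; q_2·v_3 = 0.8944·(-2) + 0.0000·(-2) + (-0.4472)·3 = -3.1305.
u_3 = v_3 + 2.0000·q_1 + 3.1305·q_2 = (0.8000, 0.0000, 1.6000).
‖u_3‖ = 1.7889, so q_3 = (0.4472, 0.0000, 0.8944).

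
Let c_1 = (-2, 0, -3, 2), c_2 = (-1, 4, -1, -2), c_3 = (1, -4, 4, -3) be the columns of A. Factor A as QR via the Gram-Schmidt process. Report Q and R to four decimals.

Q = [[-0.4851, -0.1884, -0.6110], [0.0000, 0.8539, -0.4737], [-0.7276, -0.1758, -0.0154], [0.4851, -0.4521, -0.6341]], R = [[4.1231, 0.2425, -4.8507], [0.0000, 4.6841, -2.9511], [0.0000, 0.0000, 3.1243]]

q_1 = c_1/‖c_1‖ = (-2, 0, -3, 2)/4.1231 = (-0.4851, 0.0000, -0.7276, 0.4851).
r_{12} = q_1·c_2 = 0.2425.
u_2 = c_2 − 0.2425·q_1 = (-0.8824, 4.0000, -0.8235, -2.1176).
‖u_2‖ = 4.6841, so q_2 = (-0.1884, 0.8539, -0.1758, -0.4521).
r_{13} = q_1·c_3 = -4.8507; r_{23} = q_2·c_3 = -2.9511.
u_3 = c_3 + 4.8507·q_1 + 2.9511·q_2 = (-1.9088, -1.4799, -0.0483, -1.9812).
‖u_3‖ = 3.1243, so q_3 = (-0.6110, -0.4737, -0.0154, -0.6341).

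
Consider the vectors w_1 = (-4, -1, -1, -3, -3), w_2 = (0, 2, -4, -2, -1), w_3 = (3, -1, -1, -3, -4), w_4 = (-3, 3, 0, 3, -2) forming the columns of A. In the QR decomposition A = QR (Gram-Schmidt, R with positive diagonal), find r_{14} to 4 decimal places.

r_{14} = 1.0000

w_1 = (-4, -1, -1, -3, -3); ‖w_1‖ = 6.0000, so e_1 = (-0.6667, -0.1667, -0.1667, -0.5000, -0.5000).
r_{14} = e_1·w_4 = 1.0000.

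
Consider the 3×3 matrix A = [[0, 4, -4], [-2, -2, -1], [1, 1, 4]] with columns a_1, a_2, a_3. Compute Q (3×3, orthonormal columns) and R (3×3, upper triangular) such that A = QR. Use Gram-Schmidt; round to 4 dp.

a_1 = (0, -2, 1); ‖a_1‖ = 2.2361, so q_1 = (0.0000, -0.8944, 0.4472).
q_1·a_2 = 0.0000·4 + (-0.8944)·(-2) + 0.4472·1 = 2.2361.
u_2 = a_2 − 2.2361·q_1 = (4.0000, 0.0000, 0.0000).
‖u_2‖ = 4.0000, so q_2 = (1.0000, 0.0000, 0.0000).
q_1·a_3 = 0.0000·(-4) + (-0.8944)·(-1) + 0.4472·4 = 2.6833; q_2·a_3 = 1.0000·(-4) + 0.0000·(-1) + 0.0000·4 = -4.0000.
u_3 = a_3 − 2.6833·q_1 + 4.0000·q_2 = (0.0000, 1.4000, 2.8000).
‖u_3‖ = 3.1305, so q_3 = (0.0000, 0.4472, 0.8944).

Q = [[0.0000, 1.0000, 0.0000], [-0.8944, 0.0000, 0.4472], [0.4472, 0.0000, 0.8944]], R = [[2.2361, 2.2361, 2.6833], [0.0000, 4.0000, -4.0000], [0.0000, 0.0000, 3.1305]]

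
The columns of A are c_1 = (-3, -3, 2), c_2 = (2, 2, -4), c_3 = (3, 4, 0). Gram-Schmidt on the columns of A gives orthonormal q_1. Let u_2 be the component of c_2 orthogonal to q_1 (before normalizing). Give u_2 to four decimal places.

c_1 = (-3, -3, 2); ‖c_1‖ = 4.6904, so q_1 = (-0.6396, -0.6396, 0.4264).
q_1·c_2 = (-0.6396)·2 + (-0.6396)·2 + 0.4264·(-4) = -4.2640.
u_2 = c_2 + 4.2640·q_1 = (-0.7273, -0.7273, -2.1818).

u_2 = (-0.7273, -0.7273, -2.1818)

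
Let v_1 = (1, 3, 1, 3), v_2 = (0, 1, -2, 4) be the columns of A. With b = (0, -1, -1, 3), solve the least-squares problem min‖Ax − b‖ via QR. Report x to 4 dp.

q_1 = v_1/‖v_1‖ = (1, 3, 1, 3)/4.4721 = (0.2236, 0.6708, 0.2236, 0.6708).
r_{12} = q_1·v_2 = 2.9069.
u_2 = v_2 − 2.9069·q_1 = (-0.6500, -0.9500, -2.6500, 2.0500).
‖u_2‖ = 3.5426, so q_2 = (-0.1835, -0.2682, -0.7480, 0.5787).
Qᵀb = (1.1180, 2.7522).
Back-substitute: x_2 = 2.7522/3.5426 = 0.7769.
x_1 = (1.1180 − 2.9069·0.7769)/4.4721 = -0.2550.

x = (-0.2550, 0.7769)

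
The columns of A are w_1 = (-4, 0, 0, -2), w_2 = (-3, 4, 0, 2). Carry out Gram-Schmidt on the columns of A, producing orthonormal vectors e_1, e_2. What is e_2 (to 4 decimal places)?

e_2 = (-0.2756, 0.7875, 0.0000, 0.5512)

w_1 = (-4, 0, 0, -2); ‖w_1‖ = 4.4721, so e_1 = (-0.8944, 0.0000, 0.0000, -0.4472).
e_1·w_2 = (-0.8944)·(-3) + 0.0000·4 + 0.0000·0 + (-0.4472)·2 = 1.7889.
u_2 = w_2 − 1.7889·e_1 = (-1.4000, 4.0000, 0.0000, 2.8000).
‖u_2‖ = 5.0794, so e_2 = (-0.2756, 0.7875, 0.0000, 0.5512).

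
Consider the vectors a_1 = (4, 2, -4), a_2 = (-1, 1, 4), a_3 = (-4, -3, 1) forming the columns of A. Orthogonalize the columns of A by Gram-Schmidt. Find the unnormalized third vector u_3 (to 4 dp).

u_3 = (-0.2222, 0.2222, -0.1111)

q_1 = a_1/‖a_1‖ = (4, 2, -4)/6.0000 = (0.6667, 0.3333, -0.6667).
r_{12} = q_1·a_2 = -3.0000.
u_2 = a_2 + 3.0000·q_1 = (1.0000, 2.0000, 2.0000).
‖u_2‖ = 3.0000, so q_2 = (0.3333, 0.6667, 0.6667).
r_{13} = q_1·a_3 = -4.3333; r_{23} = q_2·a_3 = -2.6667.
u_3 = a_3 + 4.3333·q_1 + 2.6667·q_2 = (-0.2222, 0.2222, -0.1111).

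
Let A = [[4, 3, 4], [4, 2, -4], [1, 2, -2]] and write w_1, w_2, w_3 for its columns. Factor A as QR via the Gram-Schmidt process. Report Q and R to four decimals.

e_1 = w_1/‖w_1‖ = (4, 4, 1)/5.7446 = (0.6963, 0.6963, 0.1741).
r_{12} = e_1·w_2 = 3.8297.
u_2 = w_2 − 3.8297·e_1 = (0.3333, -0.6667, 1.3333).
‖u_2‖ = 1.5275, so e_2 = (0.2182, -0.4364, 0.8729).
r_{13} = e_1·w_3 = -0.3482; r_{23} = e_2·w_3 = 0.8729.
u_3 = w_3 + 0.3482·e_1 − 0.8729·e_2 = (4.0519, -3.3766, -2.7013).
‖u_3‖ = 5.9259, so e_3 = (0.6838, -0.5698, -0.4558).

Q = [[0.6963, 0.2182, 0.6838], [0.6963, -0.4364, -0.5698], [0.1741, 0.8729, -0.4558]], R = [[5.7446, 3.8297, -0.3482], [0.0000, 1.5275, 0.8729], [0.0000, 0.0000, 5.9259]]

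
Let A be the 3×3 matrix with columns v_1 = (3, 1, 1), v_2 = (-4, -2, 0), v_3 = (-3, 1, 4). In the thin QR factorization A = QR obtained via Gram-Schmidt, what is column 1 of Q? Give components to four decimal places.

e_1 = v_1/‖v_1‖ = (3, 1, 1)/3.3166 = (0.9045, 0.3015, 0.3015).

e_1 = (0.9045, 0.3015, 0.3015)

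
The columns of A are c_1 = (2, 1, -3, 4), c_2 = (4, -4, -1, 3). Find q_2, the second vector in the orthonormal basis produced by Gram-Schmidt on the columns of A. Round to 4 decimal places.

q_2 = (0.4993, -0.8464, 0.1644, 0.0852)

c_1 = (2, 1, -3, 4); ‖c_1‖ = 5.4772, so q_1 = (0.3651, 0.1826, -0.5477, 0.7303).
q_1·c_2 = 0.3651·4 + 0.1826·(-4) + (-0.5477)·(-1) + 0.7303·3 = 3.4689.
u_2 = c_2 − 3.4689·q_1 = (2.7333, -4.6333, 0.9000, 0.4667).
‖u_2‖ = 5.4742, so q_2 = (0.4993, -0.8464, 0.1644, 0.0852).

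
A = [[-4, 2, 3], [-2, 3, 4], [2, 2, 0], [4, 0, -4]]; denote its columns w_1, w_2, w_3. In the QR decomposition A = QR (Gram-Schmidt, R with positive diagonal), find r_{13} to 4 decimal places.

w_1 = (-4, -2, 2, 4); ‖w_1‖ = 6.3246, so e_1 = (-0.6325, -0.3162, 0.3162, 0.6325).
r_{13} = e_1·w_3 = -5.6921.

r_{13} = -5.6921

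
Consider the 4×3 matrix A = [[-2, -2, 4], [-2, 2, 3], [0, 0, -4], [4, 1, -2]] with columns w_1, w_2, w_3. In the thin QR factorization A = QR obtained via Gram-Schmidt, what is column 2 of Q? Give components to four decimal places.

w_1 = (-2, -2, 0, 4); ‖w_1‖ = 4.8990, so e_1 = (-0.4082, -0.4082, 0.0000, 0.8165).
e_1·w_2 = (-0.4082)·(-2) + (-0.4082)·2 + 0.0000·0 + 0.8165·1 = 0.8165.
u_2 = w_2 − 0.8165·e_1 = (-1.6667, 2.3333, 0.0000, 0.3333).
‖u_2‖ = 2.8868, so e_2 = (-0.5774, 0.8083, 0.0000, 0.1155).

e_2 = (-0.5774, 0.8083, 0.0000, 0.1155)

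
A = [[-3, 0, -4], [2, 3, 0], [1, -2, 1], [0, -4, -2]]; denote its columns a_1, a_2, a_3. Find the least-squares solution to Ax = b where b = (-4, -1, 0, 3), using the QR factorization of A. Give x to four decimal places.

x = (0.6718, -0.6615, 0.2493)

e_1 = a_1/‖a_1‖ = (-3, 2, 1, 0)/3.7417 = (-0.8018, 0.5345, 0.2673, 0.0000).
r_{12} = e_1·a_2 = 1.0690.
u_2 = a_2 − 1.0690·e_1 = (0.8571, 2.4286, -2.2857, -4.0000).
‖u_2‖ = 5.2780, so e_2 = (0.1624, 0.4601, -0.4331, -0.7579).
r_{13} = e_1·a_3 = 3.4744; r_{23} = e_2·a_3 = 0.4331.
u_3 = a_3 − 3.4744·e_1 − 0.4331·e_2 = (-1.2846, -2.0564, 0.2590, -1.6718).
‖u_3‖ = 2.9565, so e_3 = (-0.4345, -0.6956, 0.0876, -0.5655).
Qᵀb = (2.6726, -3.3833, 0.7372).
Back-substitute: x_3 = 0.7372/2.9565 = 0.2493.
x_2 = (-3.3833 − 0.4331·0.2493)/5.2780 = -0.6615.
x_1 = (2.6726 − 1.0690·(-0.6615) − 3.4744·0.2493)/3.7417 = 0.6718.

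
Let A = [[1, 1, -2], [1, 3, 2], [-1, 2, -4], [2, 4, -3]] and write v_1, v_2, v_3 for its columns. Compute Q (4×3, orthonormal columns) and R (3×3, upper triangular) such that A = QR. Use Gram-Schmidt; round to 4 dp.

Q = [[0.3780, -0.1081, -0.4477], [0.3780, 0.3964, 0.7775], [-0.3780, 0.8649, -0.3063], [0.7559, 0.2883, -0.3181]], R = [[2.6458, 3.7796, -0.7559], [0.0000, 3.9641, -3.3154], [0.0000, 0.0000, 4.6299]]

v_1 = (1, 1, -1, 2); ‖v_1‖ = 2.6458, so e_1 = (0.3780, 0.3780, -0.3780, 0.7559).
e_1·v_2 = 0.3780·1 + 0.3780·3 + (-0.3780)·2 + 0.7559·4 = 3.7796.
u_2 = v_2 − 3.7796·e_1 = (-0.4286, 1.5714, 3.4286, 1.1429).
‖u_2‖ = 3.9641, so e_2 = (-0.1081, 0.3964, 0.8649, 0.2883).
e_1·v_3 = 0.3780·(-2) + 0.3780·2 + (-0.3780)·(-4) + 0.7559·(-3) = -0.7559; e_2·v_3 = (-0.1081)·(-2) + 0.3964·2 + 0.8649·(-4) + 0.2883·(-3) = -3.3154.
u_3 = v_3 + 0.7559·e_1 + 3.3154·e_2 = (-2.0727, 3.6000, -1.4182, -1.4727).
‖u_3‖ = 4.6299, so e_3 = (-0.4477, 0.7775, -0.3063, -0.3181).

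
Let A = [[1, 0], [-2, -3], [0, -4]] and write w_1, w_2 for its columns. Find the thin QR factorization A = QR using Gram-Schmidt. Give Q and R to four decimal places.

w_1 = (1, -2, 0); ‖w_1‖ = 2.2361, so e_1 = (0.4472, -0.8944, 0.0000).
e_1·w_2 = 0.4472·0 + (-0.8944)·(-3) + 0.0000·(-4) = 2.6833.
u_2 = w_2 − 2.6833·e_1 = (-1.2000, -0.6000, -4.0000).
‖u_2‖ = 4.2190, so e_2 = (-0.2844, -0.1422, -0.9481).

Q = [[0.4472, -0.2844], [-0.8944, -0.1422], [0.0000, -0.9481]], R = [[2.2361, 2.6833], [0.0000, 4.2190]]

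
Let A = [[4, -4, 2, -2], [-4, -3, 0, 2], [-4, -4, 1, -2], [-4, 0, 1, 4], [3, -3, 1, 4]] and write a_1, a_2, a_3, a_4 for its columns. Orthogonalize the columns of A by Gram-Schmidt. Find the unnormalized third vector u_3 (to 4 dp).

a_1 = (4, -4, -4, -4, 3); ‖a_1‖ = 8.5440, so q_1 = (0.4682, -0.4682, -0.4682, -0.4682, 0.3511).
q_1·a_2 = 0.4682·(-4) + (-0.4682)·(-3) + (-0.4682)·(-4) + (-0.4682)·0 + 0.3511·(-3) = 0.3511.
u_2 = a_2 − 0.3511·q_1 = (-4.1644, -2.8356, -3.8356, 0.1644, -3.1233).
‖u_2‖ = 7.0623, so q_2 = (-0.5897, -0.4015, -0.5431, 0.0233, -0.4422).
q_1·a_3 = 0.4682·2 + (-0.4682)·0 + (-0.4682)·1 + (-0.4682)·1 + 0.3511·1 = 0.3511; q_2·a_3 = (-0.5897)·2 + (-0.4015)·0 + (-0.5431)·1 + 0.0233·1 + (-0.4422)·1 = -2.1414.
u_3 = a_3 − 0.3511·q_1 + 2.1414·q_2 = (0.5729, -0.6954, 0.0014, 1.2142, -0.0703).

u_3 = (0.5729, -0.6954, 0.0014, 1.2142, -0.0703)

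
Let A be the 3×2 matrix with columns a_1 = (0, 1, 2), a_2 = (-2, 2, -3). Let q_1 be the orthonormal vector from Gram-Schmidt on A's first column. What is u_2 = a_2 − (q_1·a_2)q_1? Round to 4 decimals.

q_1 = a_1/‖a_1‖ = (0, 1, 2)/2.2361 = (0.0000, 0.4472, 0.8944).
r_{12} = q_1·a_2 = -1.7889.
u_2 = a_2 + 1.7889·q_1 = (-2.0000, 2.8000, -1.4000).

u_2 = (-2.0000, 2.8000, -1.4000)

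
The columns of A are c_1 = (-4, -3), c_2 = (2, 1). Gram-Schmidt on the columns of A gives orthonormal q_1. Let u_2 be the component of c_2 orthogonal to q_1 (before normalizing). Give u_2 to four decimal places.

c_1 = (-4, -3); ‖c_1‖ = 5.0000, so q_1 = (-0.8000, -0.6000).
q_1·c_2 = (-0.8000)·2 + (-0.6000)·1 = -2.2000.
u_2 = c_2 + 2.2000·q_1 = (0.2400, -0.3200).

u_2 = (0.2400, -0.3200)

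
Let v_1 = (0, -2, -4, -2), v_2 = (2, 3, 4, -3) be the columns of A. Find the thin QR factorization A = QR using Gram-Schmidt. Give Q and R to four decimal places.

Q = [[0.0000, 0.3825], [-0.4082, 0.3188], [-0.8165, 0.2550], [-0.4082, -0.8288]], R = [[4.8990, -3.2660], [0.0000, 5.2281]]

v_1 = (0, -2, -4, -2); ‖v_1‖ = 4.8990, so e_1 = (0.0000, -0.4082, -0.8165, -0.4082).
e_1·v_2 = 0.0000·2 + (-0.4082)·3 + (-0.8165)·4 + (-0.4082)·(-3) = -3.2660.
u_2 = v_2 + 3.2660·e_1 = (2.0000, 1.6667, 1.3333, -4.3333).
‖u_2‖ = 5.2281, so e_2 = (0.3825, 0.3188, 0.2550, -0.8288).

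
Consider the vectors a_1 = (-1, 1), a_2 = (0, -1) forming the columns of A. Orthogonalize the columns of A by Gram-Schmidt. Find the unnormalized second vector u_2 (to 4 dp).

q_1 = a_1/‖a_1‖ = (-1, 1)/1.4142 = (-0.7071, 0.7071).
r_{12} = q_1·a_2 = -0.7071.
u_2 = a_2 + 0.7071·q_1 = (-0.5000, -0.5000).

u_2 = (-0.5000, -0.5000)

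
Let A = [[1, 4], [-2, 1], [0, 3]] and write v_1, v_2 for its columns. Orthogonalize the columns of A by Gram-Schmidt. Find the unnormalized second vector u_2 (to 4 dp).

u_2 = (3.6000, 1.8000, 3.0000)

e_1 = v_1/‖v_1‖ = (1, -2, 0)/2.2361 = (0.4472, -0.8944, 0.0000).
r_{12} = e_1·v_2 = 0.8944.
u_2 = v_2 − 0.8944·e_1 = (3.6000, 1.8000, 3.0000).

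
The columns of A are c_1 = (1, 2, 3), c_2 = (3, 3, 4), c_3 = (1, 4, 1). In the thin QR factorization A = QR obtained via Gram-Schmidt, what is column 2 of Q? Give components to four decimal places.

q_1 = c_1/‖c_1‖ = (1, 2, 3)/3.7417 = (0.2673, 0.5345, 0.8018).
r_{12} = q_1·c_2 = 5.6125.
u_2 = c_2 − 5.6125·q_1 = (1.5000, 0.0000, -0.5000).
‖u_2‖ = 1.5811, so q_2 = (0.9487, 0.0000, -0.3162).

q_2 = (0.9487, 0.0000, -0.3162)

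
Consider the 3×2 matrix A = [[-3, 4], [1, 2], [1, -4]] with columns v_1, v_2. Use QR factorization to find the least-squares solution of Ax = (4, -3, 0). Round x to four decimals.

x = (-2.0000, -0.5000)

q_1 = v_1/‖v_1‖ = (-3, 1, 1)/3.3166 = (-0.9045, 0.3015, 0.3015).
r_{12} = q_1·v_2 = -4.2212.
u_2 = v_2 + 4.2212·q_1 = (0.1818, 3.2727, -2.7273).
‖u_2‖ = 4.2640, so q_2 = (0.0426, 0.7675, -0.6396).
Qᵀb = (-4.5227, -2.1320).
Back-substitute: x_2 = -2.1320/4.2640 = -0.5000.
x_1 = (-4.5227 + 4.2212·(-0.5000))/3.3166 = -2.0000.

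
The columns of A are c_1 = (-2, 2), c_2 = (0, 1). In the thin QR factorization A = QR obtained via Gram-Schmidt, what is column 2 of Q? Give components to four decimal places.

c_1 = (-2, 2); ‖c_1‖ = 2.8284, so q_1 = (-0.7071, 0.7071).
q_1·c_2 = (-0.7071)·0 + 0.7071·1 = 0.7071.
u_2 = c_2 − 0.7071·q_1 = (0.5000, 0.5000).
‖u_2‖ = 0.7071, so q_2 = (0.7071, 0.7071).

q_2 = (0.7071, 0.7071)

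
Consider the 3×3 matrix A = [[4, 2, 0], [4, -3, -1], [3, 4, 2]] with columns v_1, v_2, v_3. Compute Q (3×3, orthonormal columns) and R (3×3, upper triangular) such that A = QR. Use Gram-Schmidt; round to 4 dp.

Q = [[0.6247, 0.2328, -0.7454], [0.6247, -0.7217, 0.2981], [0.4685, 0.6519, 0.5963]], R = [[6.4031, 1.2494, 0.3123], [0.0000, 5.2382, 2.0254], [0.0000, 0.0000, 0.8944]]

v_1 = (4, 4, 3); ‖v_1‖ = 6.4031, so q_1 = (0.6247, 0.6247, 0.4685).
q_1·v_2 = 0.6247·2 + 0.6247·(-3) + 0.4685·4 = 1.2494.
u_2 = v_2 − 1.2494·q_1 = (1.2195, -3.7805, 3.4146).
‖u_2‖ = 5.2382, so q_2 = (0.2328, -0.7217, 0.6519).
q_1·v_3 = 0.6247·0 + 0.6247·(-1) + 0.4685·2 = 0.3123; q_2·v_3 = 0.2328·0 + (-0.7217)·(-1) + 0.6519·2 = 2.0254.
u_3 = v_3 − 0.3123·q_1 − 2.0254·q_2 = (-0.6667, 0.2667, 0.5333).
‖u_3‖ = 0.8944, so q_3 = (-0.7454, 0.2981, 0.5963).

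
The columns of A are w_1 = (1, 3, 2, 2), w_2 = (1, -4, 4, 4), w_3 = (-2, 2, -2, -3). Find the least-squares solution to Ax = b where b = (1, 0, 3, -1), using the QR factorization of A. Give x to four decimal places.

w_1 = (1, 3, 2, 2); ‖w_1‖ = 4.2426, so q_1 = (0.2357, 0.7071, 0.4714, 0.4714).
q_1·w_2 = 0.2357·1 + 0.7071·(-4) + 0.4714·4 + 0.4714·4 = 1.1785.
u_2 = w_2 − 1.1785·q_1 = (0.7222, -4.8333, 3.4444, 3.4444).
‖u_2‖ = 6.9001, so q_2 = (0.1047, -0.7005, 0.4992, 0.4992).
q_1·w_3 = 0.2357·(-2) + 0.7071·2 + 0.4714·(-2) + 0.4714·(-3) = -1.4142; q_2·w_3 = 0.1047·(-2) + (-0.7005)·2 + 0.4992·(-2) + 0.4992·(-3) = -4.1062.
u_3 = w_3 + 1.4142·q_1 + 4.1062·q_2 = (-1.2369, 0.1237, 0.7165, -0.2835).
‖u_3‖ = 1.4625, so q_3 = (-0.8457, 0.0846, 0.4899, -0.1939).
Qᵀb = (1.1785, 1.1030, 0.8178).
Back-substitute: x_3 = 0.8178/1.4625 = 0.5592.
x_2 = (1.1030 + 4.1062·0.5592)/6.9001 = 0.4926.
x_1 = (1.1785 − 1.1785·0.4926 + 1.4142·0.5592)/4.2426 = 0.3273.

x = (0.3273, 0.4926, 0.5592)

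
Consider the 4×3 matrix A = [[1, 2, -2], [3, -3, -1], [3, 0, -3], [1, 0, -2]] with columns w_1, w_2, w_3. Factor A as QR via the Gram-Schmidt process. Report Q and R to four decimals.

Q = [[0.2236, 0.7235, 0.2610], [0.6708, -0.6004, 0.1740], [0.6708, 0.3233, 0.0550], [0.2236, 0.1078, -0.9479]], R = [[4.4721, -1.5652, -3.5777], [0.0000, 3.2481, -2.0320], [0.0000, 0.0000, 1.0349]]

w_1 = (1, 3, 3, 1); ‖w_1‖ = 4.4721, so q_1 = (0.2236, 0.6708, 0.6708, 0.2236).
q_1·w_2 = 0.2236·2 + 0.6708·(-3) + 0.6708·0 + 0.2236·0 = -1.5652.
u_2 = w_2 + 1.5652·q_1 = (2.3500, -1.9500, 1.0500, 0.3500).
‖u_2‖ = 3.2481, so q_2 = (0.7235, -0.6004, 0.3233, 0.1078).
q_1·w_3 = 0.2236·(-2) + 0.6708·(-1) + 0.6708·(-3) + 0.2236·(-2) = -3.5777; q_2·w_3 = 0.7235·(-2) + (-0.6004)·(-1) + 0.3233·(-3) + 0.1078·(-2) = -2.0320.
u_3 = w_3 + 3.5777·q_1 + 2.0320·q_2 = (0.2701, 0.1801, 0.0569, -0.9810).
‖u_3‖ = 1.0349, so q_3 = (0.2610, 0.1740, 0.0550, -0.9479).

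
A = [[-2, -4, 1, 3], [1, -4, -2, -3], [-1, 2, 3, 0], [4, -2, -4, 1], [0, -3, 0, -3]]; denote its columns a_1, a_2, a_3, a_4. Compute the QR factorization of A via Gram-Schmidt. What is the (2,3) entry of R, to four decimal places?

r_{23} = 1.7040

a_1 = (-2, 1, -1, 4, 0); ‖a_1‖ = 4.6904, so e_1 = (-0.4264, 0.2132, -0.2132, 0.8528, 0.0000).
e_1·a_2 = (-0.4264)·(-4) + 0.2132·(-4) + (-0.2132)·2 + 0.8528·(-2) + 0.0000·(-3) = -1.2792.
u_2 = a_2 + 1.2792·e_1 = (-4.5455, -3.7273, 1.7273, -0.9091, -3.0000).
‖u_2‖ = 6.8821, so e_2 = (-0.6605, -0.5416, 0.2510, -0.1321, -0.4359).
r_{23} = e_2·a_3 = 1.7040.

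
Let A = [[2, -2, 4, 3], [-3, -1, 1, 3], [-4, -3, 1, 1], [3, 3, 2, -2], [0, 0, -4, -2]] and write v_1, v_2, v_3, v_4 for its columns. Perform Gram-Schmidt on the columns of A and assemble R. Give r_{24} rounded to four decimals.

r_{24} = -3.1593

v_1 = (2, -3, -4, 3, 0); ‖v_1‖ = 6.1644, so e_1 = (0.3244, -0.4867, -0.6489, 0.4867, 0.0000).
e_1·v_2 = 0.3244·(-2) + (-0.4867)·(-1) + (-0.6489)·(-3) + 0.4867·3 + 0.0000·0 = 3.2444.
u_2 = v_2 − 3.2444·e_1 = (-3.0526, 0.5789, -0.8947, 1.4211, 0.0000).
‖u_2‖ = 3.5318, so e_2 = (-0.8643, 0.1639, -0.2533, 0.4024, 0.0000).
r_{24} = e_2·v_4 = -3.1593.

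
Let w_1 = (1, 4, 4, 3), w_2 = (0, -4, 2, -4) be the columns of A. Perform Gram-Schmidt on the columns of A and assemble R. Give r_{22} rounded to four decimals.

w_1 = (1, 4, 4, 3); ‖w_1‖ = 6.4807, so e_1 = (0.1543, 0.6172, 0.6172, 0.4629).
e_1·w_2 = 0.1543·0 + 0.6172·(-4) + 0.6172·2 + 0.4629·(-4) = -3.0861.
u_2 = w_2 + 3.0861·e_1 = (0.4762, -2.0952, 3.9048, -2.5714).
r_{22} = ‖u_2‖ = 5.1455.

r_{22} = 5.1455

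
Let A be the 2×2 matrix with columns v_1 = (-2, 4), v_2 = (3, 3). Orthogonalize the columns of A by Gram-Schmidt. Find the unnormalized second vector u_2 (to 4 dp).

u_2 = (3.6000, 1.8000)

v_1 = (-2, 4); ‖v_1‖ = 4.4721, so e_1 = (-0.4472, 0.8944).
e_1·v_2 = (-0.4472)·3 + 0.8944·3 = 1.3416.
u_2 = v_2 − 1.3416·e_1 = (3.6000, 1.8000).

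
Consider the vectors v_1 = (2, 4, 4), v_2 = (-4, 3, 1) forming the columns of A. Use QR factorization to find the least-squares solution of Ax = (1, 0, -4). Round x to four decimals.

x = (-0.3440, -0.2018)

v_1 = (2, 4, 4); ‖v_1‖ = 6.0000, so e_1 = (0.3333, 0.6667, 0.6667).
e_1·v_2 = 0.3333·(-4) + 0.6667·3 + 0.6667·1 = 1.3333.
u_2 = v_2 − 1.3333·e_1 = (-4.4444, 2.1111, 0.1111).
‖u_2‖ = 4.9216, so e_2 = (-0.9030, 0.4289, 0.0226).
Qᵀb = (-2.3333, -0.9934).
Back-substitute: x_2 = -0.9934/4.9216 = -0.2018.
x_1 = (-2.3333 − 1.3333·(-0.2018))/6.0000 = -0.3440.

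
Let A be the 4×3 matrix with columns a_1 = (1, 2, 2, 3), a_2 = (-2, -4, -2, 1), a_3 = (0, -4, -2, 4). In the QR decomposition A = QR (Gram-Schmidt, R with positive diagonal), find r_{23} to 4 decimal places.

r_{23} = 5.6137

q_1 = a_1/‖a_1‖ = (1, 2, 2, 3)/4.2426 = (0.2357, 0.4714, 0.4714, 0.7071).
r_{12} = q_1·a_2 = -2.5927.
u_2 = a_2 + 2.5927·q_1 = (-1.3889, -2.7778, -0.7778, 2.8333).
‖u_2‖ = 4.2753, so q_2 = (-0.3249, -0.6497, -0.1819, 0.6627).
r_{23} = q_2·a_3 = 5.6137.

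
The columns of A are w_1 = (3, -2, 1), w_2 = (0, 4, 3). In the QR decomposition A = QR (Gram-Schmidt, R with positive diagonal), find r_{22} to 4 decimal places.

r_{22} = 4.8181

w_1 = (3, -2, 1); ‖w_1‖ = 3.7417, so e_1 = (0.8018, -0.5345, 0.2673).
e_1·w_2 = 0.8018·0 + (-0.5345)·4 + 0.2673·3 = -1.3363.
u_2 = w_2 + 1.3363·e_1 = (1.0714, 3.2857, 3.3571).
r_{22} = ‖u_2‖ = 4.8181.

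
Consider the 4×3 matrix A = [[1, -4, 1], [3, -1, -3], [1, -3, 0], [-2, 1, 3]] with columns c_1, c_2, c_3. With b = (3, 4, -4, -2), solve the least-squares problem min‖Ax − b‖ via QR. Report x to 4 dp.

c_1 = (1, 3, 1, -2); ‖c_1‖ = 3.8730, so q_1 = (0.2582, 0.7746, 0.2582, -0.5164).
q_1·c_2 = 0.2582·(-4) + 0.7746·(-1) + 0.2582·(-3) + (-0.5164)·1 = -3.0984.
u_2 = c_2 + 3.0984·q_1 = (-3.2000, 1.4000, -2.2000, -0.6000).
‖u_2‖ = 4.1713, so q_2 = (-0.7671, 0.3356, -0.5274, -0.1438).
q_1·c_3 = 0.2582·1 + 0.7746·(-3) + 0.2582·0 + (-0.5164)·3 = -3.6148; q_2·c_3 = (-0.7671)·1 + 0.3356·(-3) + (-0.5274)·0 + (-0.1438)·3 = -2.2055.
u_3 = c_3 + 3.6148·q_1 + 2.2055·q_2 = (0.2414, 0.5402, -0.2299, 0.8161).
‖u_3‖ = 1.0339, so q_3 = (0.2335, 0.5225, -0.2223, 0.7893).
Qᵀb = (3.8730, 1.4384, 2.1012).
Back-substitute: x_3 = 2.1012/1.0339 = 2.0323.
x_2 = (1.4384 + 2.2055·2.0323)/4.1713 = 1.4194.
x_1 = (3.8730 + 3.0984·1.4194 + 3.6148·2.0323)/3.8730 = 4.0323.

x = (4.0323, 1.4194, 2.0323)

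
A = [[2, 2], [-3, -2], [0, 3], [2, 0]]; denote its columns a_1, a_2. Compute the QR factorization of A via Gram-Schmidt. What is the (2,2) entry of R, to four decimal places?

r_{22} = 3.3343

a_1 = (2, -3, 0, 2); ‖a_1‖ = 4.1231, so e_1 = (0.4851, -0.7276, 0.0000, 0.4851).
e_1·a_2 = 0.4851·2 + (-0.7276)·(-2) + 0.0000·3 + 0.4851·0 = 2.4254.
u_2 = a_2 − 2.4254·e_1 = (0.8235, -0.2353, 3.0000, -1.1765).
r_{22} = ‖u_2‖ = 3.3343.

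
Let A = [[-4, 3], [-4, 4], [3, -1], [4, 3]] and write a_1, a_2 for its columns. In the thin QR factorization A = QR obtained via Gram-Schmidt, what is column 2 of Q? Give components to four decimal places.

a_1 = (-4, -4, 3, 4); ‖a_1‖ = 7.5498, so q_1 = (-0.5298, -0.5298, 0.3974, 0.5298).
q_1·a_2 = (-0.5298)·3 + (-0.5298)·4 + 0.3974·(-1) + 0.5298·3 = -2.5166.
u_2 = a_2 + 2.5166·q_1 = (1.6667, 2.6667, 0.0000, 4.3333).
‖u_2‖ = 5.3541, so q_2 = (0.3113, 0.4981, 0.0000, 0.8093).

q_2 = (0.3113, 0.4981, 0.0000, 0.8093)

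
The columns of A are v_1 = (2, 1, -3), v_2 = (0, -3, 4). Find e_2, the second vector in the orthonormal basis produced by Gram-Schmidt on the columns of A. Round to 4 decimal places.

e_2 = (0.7171, -0.6454, 0.2630)

v_1 = (2, 1, -3); ‖v_1‖ = 3.7417, so e_1 = (0.5345, 0.2673, -0.8018).
e_1·v_2 = 0.5345·0 + 0.2673·(-3) + (-0.8018)·4 = -4.0089.
u_2 = v_2 + 4.0089·e_1 = (2.1429, -1.9286, 0.7857).
‖u_2‖ = 2.9881, so e_2 = (0.7171, -0.6454, 0.2630).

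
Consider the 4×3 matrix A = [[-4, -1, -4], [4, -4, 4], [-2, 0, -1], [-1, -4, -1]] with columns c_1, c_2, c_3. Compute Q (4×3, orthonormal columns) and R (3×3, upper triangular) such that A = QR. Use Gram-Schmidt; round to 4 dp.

Q = [[-0.6576, -0.3335, -0.2571], [0.6576, -0.5606, 0.1837], [-0.3288, -0.0773, 0.9412], [-0.1644, -0.7540, -0.1194]], R = [[6.0828, -1.3152, 5.7540], [0.0000, 5.5920, -0.0773], [0.0000, 0.0000, 0.9412]]

c_1 = (-4, 4, -2, -1); ‖c_1‖ = 6.0828, so q_1 = (-0.6576, 0.6576, -0.3288, -0.1644).
q_1·c_2 = (-0.6576)·(-1) + 0.6576·(-4) + (-0.3288)·0 + (-0.1644)·(-4) = -1.3152.
u_2 = c_2 + 1.3152·q_1 = (-1.8649, -3.1351, -0.4324, -4.2162).
‖u_2‖ = 5.5920, so q_2 = (-0.3335, -0.5606, -0.0773, -0.7540).
q_1·c_3 = (-0.6576)·(-4) + 0.6576·4 + (-0.3288)·(-1) + (-0.1644)·(-1) = 5.7540; q_2·c_3 = (-0.3335)·(-4) + (-0.5606)·4 + (-0.0773)·(-1) + (-0.7540)·(-1) = -0.0773.
u_3 = c_3 − 5.7540·q_1 + 0.0773·q_2 = (-0.2420, 0.1729, 0.8859, -0.1124).
‖u_3‖ = 0.9412, so q_3 = (-0.2571, 0.1837, 0.9412, -0.1194).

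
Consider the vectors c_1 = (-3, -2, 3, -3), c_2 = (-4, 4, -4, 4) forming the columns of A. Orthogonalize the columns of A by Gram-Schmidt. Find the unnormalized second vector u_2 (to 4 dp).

q_1 = c_1/‖c_1‖ = (-3, -2, 3, -3)/5.5678 = (-0.5388, -0.3592, 0.5388, -0.5388).
r_{12} = q_1·c_2 = -3.5921.
u_2 = c_2 + 3.5921·q_1 = (-5.9355, 2.7097, -2.0645, 2.0645).

u_2 = (-5.9355, 2.7097, -2.0645, 2.0645)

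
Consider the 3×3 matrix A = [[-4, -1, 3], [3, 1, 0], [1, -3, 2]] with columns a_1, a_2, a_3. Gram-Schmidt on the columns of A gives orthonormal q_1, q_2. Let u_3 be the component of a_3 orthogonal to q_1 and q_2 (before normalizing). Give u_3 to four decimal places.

a_1 = (-4, 3, 1); ‖a_1‖ = 5.0990, so q_1 = (-0.7845, 0.5883, 0.1961).
q_1·a_2 = (-0.7845)·(-1) + 0.5883·1 + 0.1961·(-3) = 0.7845.
u_2 = a_2 − 0.7845·q_1 = (-0.3846, 0.5385, -3.1538).
‖u_2‖ = 3.2225, so q_2 = (-0.1194, 0.1671, -0.9787).
q_1·a_3 = (-0.7845)·3 + 0.5883·0 + 0.1961·2 = -1.9612; q_2·a_3 = (-0.1194)·3 + 0.1671·0 + (-0.9787)·2 = -2.3154.
u_3 = a_3 + 1.9612·q_1 + 2.3154·q_2 = (1.1852, 1.5407, 0.1185).

u_3 = (1.1852, 1.5407, 0.1185)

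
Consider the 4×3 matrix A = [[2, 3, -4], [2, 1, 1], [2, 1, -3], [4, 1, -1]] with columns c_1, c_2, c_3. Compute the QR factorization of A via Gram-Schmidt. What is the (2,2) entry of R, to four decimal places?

c_1 = (2, 2, 2, 4); ‖c_1‖ = 5.2915, so e_1 = (0.3780, 0.3780, 0.3780, 0.7559).
e_1·c_2 = 0.3780·3 + 0.3780·1 + 0.3780·1 + 0.7559·1 = 2.6458.
u_2 = c_2 − 2.6458·e_1 = (2.0000, 0.0000, 0.0000, -1.0000).
r_{22} = ‖u_2‖ = 2.2361.

r_{22} = 2.2361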